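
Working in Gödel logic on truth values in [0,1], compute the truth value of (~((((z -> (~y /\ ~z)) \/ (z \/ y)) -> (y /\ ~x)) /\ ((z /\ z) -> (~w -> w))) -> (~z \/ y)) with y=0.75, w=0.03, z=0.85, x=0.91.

0.75

~y: Gödel ¬ of 0.75 = 0 (operand ≠ 0)
~z: Gödel ¬ of 0.85 = 0 (operand ≠ 0)
(~y /\ ~z) = min(0, 0) = 0
(z -> (~y /\ ~z)): 0.85 > 0, so result = 0
(z \/ y) = max(0.85, 0.75) = 0.85
((z -> (~y /\ ~z)) \/ (z \/ y)) = max(0, 0.85) = 0.85
~x: Gödel ¬ of 0.91 = 0 (operand ≠ 0)
(y /\ ~x) = min(0.75, 0) = 0
(((z -> (~y /\ ~z)) \/ (z \/ y)) -> (y /\ ~x)): 0.85 > 0, so result = 0
(z /\ z) = min(0.85, 0.85) = 0.85
~w: Gödel ¬ of 0.03 = 0 (operand ≠ 0)
(~w -> w): 0 ≤ 0.03, so result = 1
((z /\ z) -> (~w -> w)): 0.85 ≤ 1, so result = 1
((((z -> (~y /\ ~z)) \/ (z \/ y)) -> (y /\ ~x)) /\ ((z /\ z) -> (~w -> w))) = min(0, 1) = 0
~((((z -> (~y /\ ~z)) \/ (z \/ y)) -> (y /\ ~x)) /\ ((z /\ z) -> (~w -> w))): Gödel ¬ of 0 = 1 (operand is 0)
~z: Gödel ¬ of 0.85 = 0 (operand ≠ 0)
(~z \/ y) = max(0, 0.75) = 0.75
(~((((z -> (~y /\ ~z)) \/ (z \/ y)) -> (y /\ ~x)) /\ ((z /\ z) -> (~w -> w))) -> (~z \/ y)): 1 > 0.75, so result = 0.75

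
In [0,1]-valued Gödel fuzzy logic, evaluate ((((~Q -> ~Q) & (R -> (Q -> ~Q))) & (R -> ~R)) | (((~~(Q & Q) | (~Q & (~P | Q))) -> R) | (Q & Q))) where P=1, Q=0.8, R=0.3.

~Q: Gödel ¬ of 0.8 = 0 (operand ≠ 0)
~Q: Gödel ¬ of 0.8 = 0 (operand ≠ 0)
(~Q -> ~Q): 0 ≤ 0, so result = 1
~Q: Gödel ¬ of 0.8 = 0 (operand ≠ 0)
(Q -> ~Q): 0.8 > 0, so result = 0
(R -> (Q -> ~Q)): 0.3 > 0, so result = 0
((~Q -> ~Q) & (R -> (Q -> ~Q))) = min(1, 0) = 0
~R: Gödel ¬ of 0.3 = 0 (operand ≠ 0)
(R -> ~R): 0.3 > 0, so result = 0
(((~Q -> ~Q) & (R -> (Q -> ~Q))) & (R -> ~R)) = min(0, 0) = 0
(Q & Q) = min(0.8, 0.8) = 0.8
~(Q & Q): Gödel ¬ of 0.8 = 0 (operand ≠ 0)
~~(Q & Q): Gödel ¬ of 0 = 1 (operand is 0)
~Q: Gödel ¬ of 0.8 = 0 (operand ≠ 0)
~P: Gödel ¬ of 1 = 0 (operand ≠ 0)
(~P | Q) = max(0, 0.8) = 0.8
(~Q & (~P | Q)) = min(0, 0.8) = 0
(~~(Q & Q) | (~Q & (~P | Q))) = max(1, 0) = 1
((~~(Q & Q) | (~Q & (~P | Q))) -> R): 1 > 0.3, so result = 0.3
(Q & Q) = min(0.8, 0.8) = 0.8
(((~~(Q & Q) | (~Q & (~P | Q))) -> R) | (Q & Q)) = max(0.3, 0.8) = 0.8
((((~Q -> ~Q) & (R -> (Q -> ~Q))) & (R -> ~R)) | (((~~(Q & Q) | (~Q & (~P | Q))) -> R) | (Q & Q))) = max(0, 0.8) = 0.8

0.80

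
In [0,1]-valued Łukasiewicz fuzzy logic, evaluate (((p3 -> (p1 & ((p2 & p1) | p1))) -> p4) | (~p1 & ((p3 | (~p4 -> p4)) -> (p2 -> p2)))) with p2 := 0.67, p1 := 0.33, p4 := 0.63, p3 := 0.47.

(p2 & p1) = min(0.67, 0.33) = 0.33
((p2 & p1) | p1) = max(0.33, 0.33) = 0.33
(p1 & ((p2 & p1) | p1)) = min(0.33, 0.33) = 0.33
(p3 -> (p1 & ((p2 & p1) | p1))): min(1, 1 − 0.47 + 0.33) = 0.86
((p3 -> (p1 & ((p2 & p1) | p1))) -> p4): min(1, 1 − 0.86 + 0.63) = 0.77
~p1: Łukasiewicz ¬ gives 1 − 0.33 = 0.67
~p4: Łukasiewicz ¬ gives 1 − 0.63 = 0.37
(~p4 -> p4): min(1, 1 − 0.37 + 0.63) = 1
(p3 | (~p4 -> p4)) = max(0.47, 1) = 1
(p2 -> p2): min(1, 1 − 0.67 + 0.67) = 1
((p3 | (~p4 -> p4)) -> (p2 -> p2)): min(1, 1 − 1 + 1) = 1
(~p1 & ((p3 | (~p4 -> p4)) -> (p2 -> p2))) = min(0.67, 1) = 0.67
(((p3 -> (p1 & ((p2 & p1) | p1))) -> p4) | (~p1 & ((p3 | (~p4 -> p4)) -> (p2 -> p2)))) = max(0.77, 0.67) = 0.77

0.77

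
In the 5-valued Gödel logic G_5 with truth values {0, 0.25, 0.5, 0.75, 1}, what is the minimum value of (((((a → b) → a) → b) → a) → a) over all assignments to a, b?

The minimum is attained at a = 0.25, b = 0:
  (a → b): 0.25 > 0, so result = 0
  ((a → b) → a): 0 ≤ 0.25, so result = 1
  (((a → b) → a) → b): 1 > 0, so result = 0
  ((((a → b) → a) → b) → a): 0 ≤ 0.25, so result = 1
  (((((a → b) → a) → b) → a) → a): 1 > 0.25, so result = 0.25
Checking all 25 assignments confirms none give a value below 0.25.

0.25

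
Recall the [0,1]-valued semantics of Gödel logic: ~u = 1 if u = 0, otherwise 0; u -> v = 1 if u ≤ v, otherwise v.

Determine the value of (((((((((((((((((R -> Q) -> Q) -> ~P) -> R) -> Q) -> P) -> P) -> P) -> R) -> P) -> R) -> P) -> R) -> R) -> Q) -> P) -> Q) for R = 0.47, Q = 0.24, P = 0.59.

0.24

(R -> Q): 0.47 > 0.24, so result = 0.24
((R -> Q) -> Q): 0.24 ≤ 0.24, so result = 1
~P: Gödel ¬ of 0.59 = 0 (operand ≠ 0)
(((R -> Q) -> Q) -> ~P): 1 > 0, so result = 0
((((R -> Q) -> Q) -> ~P) -> R): 0 ≤ 0.47, so result = 1
(((((R -> Q) -> Q) -> ~P) -> R) -> Q): 1 > 0.24, so result = 0.24
((((((R -> Q) -> Q) -> ~P) -> R) -> Q) -> P): 0.24 ≤ 0.59, so result = 1
(((((((R -> Q) -> Q) -> ~P) -> R) -> Q) -> P) -> P): 1 > 0.59, so result = 0.59
((((((((R -> Q) -> Q) -> ~P) -> R) -> Q) -> P) -> P) -> P): 0.59 ≤ 0.59, so result = 1
(((((((((R -> Q) -> Q) -> ~P) -> R) -> Q) -> P) -> P) -> P) -> R): 1 > 0.47, so result = 0.47
((((((((((R -> Q) -> Q) -> ~P) -> R) -> Q) -> P) -> P) -> P) -> R) -> P): 0.47 ≤ 0.59, so result = 1
(((((((((((R -> Q) -> Q) -> ~P) -> R) -> Q) -> P) -> P) -> P) -> R) -> P) -> R): 1 > 0.47, so result = 0.47
((((((((((((R -> Q) -> Q) -> ~P) -> R) -> Q) -> P) -> P) -> P) -> R) -> P) -> R) -> P): 0.47 ≤ 0.59, so result = 1
(((((((((((((R -> Q) -> Q) -> ~P) -> R) -> Q) -> P) -> P) -> P) -> R) -> P) -> R) -> P) -> R): 1 > 0.47, so result = 0.47
((((((((((((((R -> Q) -> Q) -> ~P) -> R) -> Q) -> P) -> P) -> P) -> R) -> P) -> R) -> P) -> R) -> R): 0.47 ≤ 0.47, so result = 1
(((((((((((((((R -> Q) -> Q) -> ~P) -> R) -> Q) -> P) -> P) -> P) -> R) -> P) -> R) -> P) -> R) -> R) -> Q): 1 > 0.24, so result = 0.24
((((((((((((((((R -> Q) -> Q) -> ~P) -> R) -> Q) -> P) -> P) -> P) -> R) -> P) -> R) -> P) -> R) -> R) -> Q) -> P): 0.24 ≤ 0.59, so result = 1
(((((((((((((((((R -> Q) -> Q) -> ~P) -> R) -> Q) -> P) -> P) -> P) -> R) -> P) -> R) -> P) -> R) -> R) -> Q) -> P) -> Q): 1 > 0.24, so result = 0.24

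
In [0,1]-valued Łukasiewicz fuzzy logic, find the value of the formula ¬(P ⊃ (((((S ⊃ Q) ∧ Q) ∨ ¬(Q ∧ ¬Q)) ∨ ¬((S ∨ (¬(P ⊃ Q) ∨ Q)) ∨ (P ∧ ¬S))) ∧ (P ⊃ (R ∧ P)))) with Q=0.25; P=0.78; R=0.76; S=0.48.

0.03

(S ⊃ Q): min(1, 1 − 0.48 + 0.25) = 0.77
((S ⊃ Q) ∧ Q) = min(0.77, 0.25) = 0.25
¬Q: Łukasiewicz ¬ gives 1 − 0.25 = 0.75
(Q ∧ ¬Q) = min(0.25, 0.75) = 0.25
¬(Q ∧ ¬Q): Łukasiewicz ¬ gives 1 − 0.25 = 0.75
(((S ⊃ Q) ∧ Q) ∨ ¬(Q ∧ ¬Q)) = max(0.25, 0.75) = 0.75
(P ⊃ Q): min(1, 1 − 0.78 + 0.25) = 0.47
¬(P ⊃ Q): Łukasiewicz ¬ gives 1 − 0.47 = 0.53
(¬(P ⊃ Q) ∨ Q) = max(0.53, 0.25) = 0.53
(S ∨ (¬(P ⊃ Q) ∨ Q)) = max(0.48, 0.53) = 0.53
¬S: Łukasiewicz ¬ gives 1 − 0.48 = 0.52
(P ∧ ¬S) = min(0.78, 0.52) = 0.52
((S ∨ (¬(P ⊃ Q) ∨ Q)) ∨ (P ∧ ¬S)) = max(0.53, 0.52) = 0.53
¬((S ∨ (¬(P ⊃ Q) ∨ Q)) ∨ (P ∧ ¬S)): Łukasiewicz ¬ gives 1 − 0.53 = 0.47
((((S ⊃ Q) ∧ Q) ∨ ¬(Q ∧ ¬Q)) ∨ ¬((S ∨ (¬(P ⊃ Q) ∨ Q)) ∨ (P ∧ ¬S))) = max(0.75, 0.47) = 0.75
(R ∧ P) = min(0.76, 0.78) = 0.76
(P ⊃ (R ∧ P)): min(1, 1 − 0.78 + 0.76) = 0.98
(((((S ⊃ Q) ∧ Q) ∨ ¬(Q ∧ ¬Q)) ∨ ¬((S ∨ (¬(P ⊃ Q) ∨ Q)) ∨ (P ∧ ¬S))) ∧ (P ⊃ (R ∧ P))) = min(0.75, 0.98) = 0.75
(P ⊃ (((((S ⊃ Q) ∧ Q) ∨ ¬(Q ∧ ¬Q)) ∨ ¬((S ∨ (¬(P ⊃ Q) ∨ Q)) ∨ (P ∧ ¬S))) ∧ (P ⊃ (R ∧ P)))): min(1, 1 − 0.78 + 0.75) = 0.97
¬(P ⊃ (((((S ⊃ Q) ∧ Q) ∨ ¬(Q ∧ ¬Q)) ∨ ¬((S ∨ (¬(P ⊃ Q) ∨ Q)) ∨ (P ∧ ¬S))) ∧ (P ⊃ (R ∧ P)))): Łukasiewicz ¬ gives 1 − 0.97 = 0.03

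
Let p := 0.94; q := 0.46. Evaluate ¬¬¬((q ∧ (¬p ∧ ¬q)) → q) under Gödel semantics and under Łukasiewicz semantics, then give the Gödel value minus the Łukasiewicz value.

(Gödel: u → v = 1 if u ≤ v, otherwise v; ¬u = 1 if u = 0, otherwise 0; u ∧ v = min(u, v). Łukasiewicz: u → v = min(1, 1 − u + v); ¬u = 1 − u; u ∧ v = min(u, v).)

Gödel evaluation:
  ¬p: Gödel ¬ of 0.94 = 0 (operand ≠ 0)
  ¬q: Gödel ¬ of 0.46 = 0 (operand ≠ 0)
  (¬p ∧ ¬q) = min(0, 0) = 0
  (q ∧ (¬p ∧ ¬q)) = min(0.46, 0) = 0
  ((q ∧ (¬p ∧ ¬q)) → q): 0 ≤ 0.46, so result = 1
  ¬((q ∧ (¬p ∧ ¬q)) → q): Gödel ¬ of 1 = 0 (operand ≠ 0)
  ¬¬((q ∧ (¬p ∧ ¬q)) → q): Gödel ¬ of 0 = 1 (operand is 0)
  ¬¬¬((q ∧ (¬p ∧ ¬q)) → q): Gödel ¬ of 1 = 0 (operand ≠ 0)
  Gödel value = 0
Łukasiewicz evaluation:
  ¬p: Łukasiewicz ¬ gives 1 − 0.94 = 0.06
  ¬q: Łukasiewicz ¬ gives 1 − 0.46 = 0.54
  (¬p ∧ ¬q) = min(0.06, 0.54) = 0.06
  (q ∧ (¬p ∧ ¬q)) = min(0.46, 0.06) = 0.06
  ((q ∧ (¬p ∧ ¬q)) → q): min(1, 1 − 0.06 + 0.46) = 1
  ¬((q ∧ (¬p ∧ ¬q)) → q): Łukasiewicz ¬ gives 1 − 1 = 0
  ¬¬((q ∧ (¬p ∧ ¬q)) → q): Łukasiewicz ¬ gives 1 − 0 = 1
  ¬¬¬((q ∧ (¬p ∧ ¬q)) → q): Łukasiewicz ¬ gives 1 − 1 = 0
  Łukasiewicz value = 0
Difference: 0 − 0 = 0.00

0.00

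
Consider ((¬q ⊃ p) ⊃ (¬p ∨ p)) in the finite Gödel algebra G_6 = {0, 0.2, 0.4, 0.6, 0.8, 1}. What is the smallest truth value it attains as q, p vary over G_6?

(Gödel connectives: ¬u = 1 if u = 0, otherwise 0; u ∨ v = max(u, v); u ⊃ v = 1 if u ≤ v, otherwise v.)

0.20

The minimum is attained at q = 0.2, p = 0.2:
  ¬q: Gödel ¬ of 0.2 = 0 (operand ≠ 0)
  (¬q ⊃ p): 0 ≤ 0.2, so result = 1
  ¬p: Gödel ¬ of 0.2 = 0 (operand ≠ 0)
  (¬p ∨ p) = max(0, 0.2) = 0.2
  ((¬q ⊃ p) ⊃ (¬p ∨ p)): 1 > 0.2, so result = 0.2
Checking all 36 assignments confirms none give a value below 0.20.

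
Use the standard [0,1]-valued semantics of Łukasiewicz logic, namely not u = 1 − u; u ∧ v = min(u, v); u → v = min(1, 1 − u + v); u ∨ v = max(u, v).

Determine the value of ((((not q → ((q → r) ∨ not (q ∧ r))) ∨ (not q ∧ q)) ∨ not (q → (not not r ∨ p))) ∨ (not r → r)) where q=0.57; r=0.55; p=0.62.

1.00

not q: Łukasiewicz ¬ gives 1 − 0.57 = 0.43
(q → r): min(1, 1 − 0.57 + 0.55) = 0.98
(q ∧ r) = min(0.57, 0.55) = 0.55
not (q ∧ r): Łukasiewicz ¬ gives 1 − 0.55 = 0.45
((q → r) ∨ not (q ∧ r)) = max(0.98, 0.45) = 0.98
(not q → ((q → r) ∨ not (q ∧ r))): min(1, 1 − 0.43 + 0.98) = 1
not q: Łukasiewicz ¬ gives 1 − 0.57 = 0.43
(not q ∧ q) = min(0.43, 0.57) = 0.43
((not q → ((q → r) ∨ not (q ∧ r))) ∨ (not q ∧ q)) = max(1, 0.43) = 1
not r: Łukasiewicz ¬ gives 1 − 0.55 = 0.45
not not r: Łukasiewicz ¬ gives 1 − 0.45 = 0.55
(not not r ∨ p) = max(0.55, 0.62) = 0.62
(q → (not not r ∨ p)): min(1, 1 − 0.57 + 0.62) = 1
not (q → (not not r ∨ p)): Łukasiewicz ¬ gives 1 − 1 = 0
(((not q → ((q → r) ∨ not (q ∧ r))) ∨ (not q ∧ q)) ∨ not (q → (not not r ∨ p))) = max(1, 0) = 1
not r: Łukasiewicz ¬ gives 1 − 0.55 = 0.45
(not r → r): min(1, 1 − 0.45 + 0.55) = 1
((((not q → ((q → r) ∨ not (q ∧ r))) ∨ (not q ∧ q)) ∨ not (q → (not not r ∨ p))) ∨ (not r → r)) = max(1, 1) = 1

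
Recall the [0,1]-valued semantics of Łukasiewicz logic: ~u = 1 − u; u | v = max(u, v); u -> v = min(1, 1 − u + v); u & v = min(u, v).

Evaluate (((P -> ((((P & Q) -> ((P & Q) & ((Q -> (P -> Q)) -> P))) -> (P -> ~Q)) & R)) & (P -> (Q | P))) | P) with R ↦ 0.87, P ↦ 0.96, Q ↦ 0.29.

0.96

(P & Q) = min(0.96, 0.29) = 0.29
(P & Q) = min(0.96, 0.29) = 0.29
(P -> Q): min(1, 1 − 0.96 + 0.29) = 0.33
(Q -> (P -> Q)): min(1, 1 − 0.29 + 0.33) = 1
((Q -> (P -> Q)) -> P): min(1, 1 − 1 + 0.96) = 0.96
((P & Q) & ((Q -> (P -> Q)) -> P)) = min(0.29, 0.96) = 0.29
((P & Q) -> ((P & Q) & ((Q -> (P -> Q)) -> P))): min(1, 1 − 0.29 + 0.29) = 1
~Q: Łukasiewicz ¬ gives 1 − 0.29 = 0.71
(P -> ~Q): min(1, 1 − 0.96 + 0.71) = 0.75
(((P & Q) -> ((P & Q) & ((Q -> (P -> Q)) -> P))) -> (P -> ~Q)): min(1, 1 − 1 + 0.75) = 0.75
((((P & Q) -> ((P & Q) & ((Q -> (P -> Q)) -> P))) -> (P -> ~Q)) & R) = min(0.75, 0.87) = 0.75
(P -> ((((P & Q) -> ((P & Q) & ((Q -> (P -> Q)) -> P))) -> (P -> ~Q)) & R)): min(1, 1 − 0.96 + 0.75) = 0.79
(Q | P) = max(0.29, 0.96) = 0.96
(P -> (Q | P)): min(1, 1 − 0.96 + 0.96) = 1
((P -> ((((P & Q) -> ((P & Q) & ((Q -> (P -> Q)) -> P))) -> (P -> ~Q)) & R)) & (P -> (Q | P))) = min(0.79, 1) = 0.79
(((P -> ((((P & Q) -> ((P & Q) & ((Q -> (P -> Q)) -> P))) -> (P -> ~Q)) & R)) & (P -> (Q | P))) | P) = max(0.79, 0.96) = 0.96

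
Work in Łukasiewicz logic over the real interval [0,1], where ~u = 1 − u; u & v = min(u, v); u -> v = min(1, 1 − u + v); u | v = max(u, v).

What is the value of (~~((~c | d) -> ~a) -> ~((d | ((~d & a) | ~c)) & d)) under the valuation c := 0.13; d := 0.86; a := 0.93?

0.94

~c: Łukasiewicz ¬ gives 1 − 0.13 = 0.87
(~c | d) = max(0.87, 0.86) = 0.87
~a: Łukasiewicz ¬ gives 1 − 0.93 = 0.07
((~c | d) -> ~a): min(1, 1 − 0.87 + 0.07) = 0.2
~((~c | d) -> ~a): Łukasiewicz ¬ gives 1 − 0.2 = 0.8
~~((~c | d) -> ~a): Łukasiewicz ¬ gives 1 − 0.8 = 0.2
~d: Łukasiewicz ¬ gives 1 − 0.86 = 0.14
(~d & a) = min(0.14, 0.93) = 0.14
~c: Łukasiewicz ¬ gives 1 − 0.13 = 0.87
((~d & a) | ~c) = max(0.14, 0.87) = 0.87
(d | ((~d & a) | ~c)) = max(0.86, 0.87) = 0.87
((d | ((~d & a) | ~c)) & d) = min(0.87, 0.86) = 0.86
~((d | ((~d & a) | ~c)) & d): Łukasiewicz ¬ gives 1 − 0.86 = 0.14
(~~((~c | d) -> ~a) -> ~((d | ((~d & a) | ~c)) & d)): min(1, 1 − 0.2 + 0.14) = 0.94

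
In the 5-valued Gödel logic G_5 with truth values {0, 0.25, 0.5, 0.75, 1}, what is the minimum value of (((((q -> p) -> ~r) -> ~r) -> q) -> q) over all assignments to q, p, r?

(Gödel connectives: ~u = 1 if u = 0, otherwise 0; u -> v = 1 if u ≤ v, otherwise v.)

The minimum is attained at q = 0.25, p = 0, r = 0.25:
  (q -> p): 0.25 > 0, so result = 0
  ~r: Gödel ¬ of 0.25 = 0 (operand ≠ 0)
  ((q -> p) -> ~r): 0 ≤ 0, so result = 1
  ~r: Gödel ¬ of 0.25 = 0 (operand ≠ 0)
  (((q -> p) -> ~r) -> ~r): 1 > 0, so result = 0
  ((((q -> p) -> ~r) -> ~r) -> q): 0 ≤ 0.25, so result = 1
  (((((q -> p) -> ~r) -> ~r) -> q) -> q): 1 > 0.25, so result = 0.25
Checking all 125 assignments confirms none give a value below 0.25.

0.25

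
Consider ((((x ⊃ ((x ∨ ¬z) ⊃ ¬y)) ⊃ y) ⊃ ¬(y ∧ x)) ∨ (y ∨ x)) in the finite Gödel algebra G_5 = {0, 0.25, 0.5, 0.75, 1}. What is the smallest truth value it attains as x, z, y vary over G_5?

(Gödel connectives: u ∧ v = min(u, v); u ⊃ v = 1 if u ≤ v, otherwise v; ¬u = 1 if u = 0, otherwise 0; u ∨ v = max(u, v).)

0.25

The minimum is attained at x = 0.25, z = 0, y = 0.25:
  ¬z: Gödel ¬ of 0 = 1 (operand is 0)
  (x ∨ ¬z) = max(0.25, 1) = 1
  ¬y: Gödel ¬ of 0.25 = 0 (operand ≠ 0)
  ((x ∨ ¬z) ⊃ ¬y): 1 > 0, so result = 0
  (x ⊃ ((x ∨ ¬z) ⊃ ¬y)): 0.25 > 0, so result = 0
  ((x ⊃ ((x ∨ ¬z) ⊃ ¬y)) ⊃ y): 0 ≤ 0.25, so result = 1
  (y ∧ x) = min(0.25, 0.25) = 0.25
  ¬(y ∧ x): Gödel ¬ of 0.25 = 0 (operand ≠ 0)
  (((x ⊃ ((x ∨ ¬z) ⊃ ¬y)) ⊃ y) ⊃ ¬(y ∧ x)): 1 > 0, so result = 0
  (y ∨ x) = max(0.25, 0.25) = 0.25
  ((((x ⊃ ((x ∨ ¬z) ⊃ ¬y)) ⊃ y) ⊃ ¬(y ∧ x)) ∨ (y ∨ x)) = max(0, 0.25) = 0.25
Checking all 125 assignments confirms none give a value below 0.25.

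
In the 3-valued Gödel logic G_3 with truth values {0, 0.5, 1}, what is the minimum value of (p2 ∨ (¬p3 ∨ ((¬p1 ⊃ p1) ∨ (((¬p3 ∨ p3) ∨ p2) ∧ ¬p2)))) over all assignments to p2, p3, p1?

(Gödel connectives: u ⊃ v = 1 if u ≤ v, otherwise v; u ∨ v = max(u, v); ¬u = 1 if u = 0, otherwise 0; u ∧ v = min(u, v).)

0.50

The minimum is attained at p2 = 0, p3 = 0.5, p1 = 0:
  ¬p3: Gödel ¬ of 0.5 = 0 (operand ≠ 0)
  ¬p1: Gödel ¬ of 0 = 1 (operand is 0)
  (¬p1 ⊃ p1): 1 > 0, so result = 0
  ¬p3: Gödel ¬ of 0.5 = 0 (operand ≠ 0)
  (¬p3 ∨ p3) = max(0, 0.5) = 0.5
  ((¬p3 ∨ p3) ∨ p2) = max(0.5, 0) = 0.5
  ¬p2: Gödel ¬ of 0 = 1 (operand is 0)
  (((¬p3 ∨ p3) ∨ p2) ∧ ¬p2) = min(0.5, 1) = 0.5
  ((¬p1 ⊃ p1) ∨ (((¬p3 ∨ p3) ∨ p2) ∧ ¬p2)) = max(0, 0.5) = 0.5
  (¬p3 ∨ ((¬p1 ⊃ p1) ∨ (((¬p3 ∨ p3) ∨ p2) ∧ ¬p2))) = max(0, 0.5) = 0.5
  (p2 ∨ (¬p3 ∨ ((¬p1 ⊃ p1) ∨ (((¬p3 ∨ p3) ∨ p2) ∧ ¬p2)))) = max(0, 0.5) = 0.5
Checking all 27 assignments confirms none give a value below 0.50.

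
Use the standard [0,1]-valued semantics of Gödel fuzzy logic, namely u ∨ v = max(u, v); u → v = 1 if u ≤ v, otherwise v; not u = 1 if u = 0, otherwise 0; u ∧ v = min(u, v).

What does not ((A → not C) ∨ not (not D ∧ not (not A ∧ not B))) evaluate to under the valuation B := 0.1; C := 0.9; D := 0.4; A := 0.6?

0.00

not C: Gödel ¬ of 0.9 = 0 (operand ≠ 0)
(A → not C): 0.6 > 0, so result = 0
not D: Gödel ¬ of 0.4 = 0 (operand ≠ 0)
not A: Gödel ¬ of 0.6 = 0 (operand ≠ 0)
not B: Gödel ¬ of 0.1 = 0 (operand ≠ 0)
(not A ∧ not B) = min(0, 0) = 0
not (not A ∧ not B): Gödel ¬ of 0 = 1 (operand is 0)
(not D ∧ not (not A ∧ not B)) = min(0, 1) = 0
not (not D ∧ not (not A ∧ not B)): Gödel ¬ of 0 = 1 (operand is 0)
((A → not C) ∨ not (not D ∧ not (not A ∧ not B))) = max(0, 1) = 1
not ((A → not C) ∨ not (not D ∧ not (not A ∧ not B))): Gödel ¬ of 1 = 0 (operand ≠ 0)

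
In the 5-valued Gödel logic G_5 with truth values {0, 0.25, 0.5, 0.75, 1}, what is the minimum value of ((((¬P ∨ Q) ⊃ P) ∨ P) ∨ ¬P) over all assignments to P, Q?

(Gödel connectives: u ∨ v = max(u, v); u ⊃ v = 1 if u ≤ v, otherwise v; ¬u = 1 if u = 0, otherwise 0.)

0.25

The minimum is attained at P = 0.25, Q = 0.5:
  ¬P: Gödel ¬ of 0.25 = 0 (operand ≠ 0)
  (¬P ∨ Q) = max(0, 0.5) = 0.5
  ((¬P ∨ Q) ⊃ P): 0.5 > 0.25, so result = 0.25
  (((¬P ∨ Q) ⊃ P) ∨ P) = max(0.25, 0.25) = 0.25
  ¬P: Gödel ¬ of 0.25 = 0 (operand ≠ 0)
  ((((¬P ∨ Q) ⊃ P) ∨ P) ∨ ¬P) = max(0.25, 0) = 0.25
Checking all 25 assignments confirms none give a value below 0.25.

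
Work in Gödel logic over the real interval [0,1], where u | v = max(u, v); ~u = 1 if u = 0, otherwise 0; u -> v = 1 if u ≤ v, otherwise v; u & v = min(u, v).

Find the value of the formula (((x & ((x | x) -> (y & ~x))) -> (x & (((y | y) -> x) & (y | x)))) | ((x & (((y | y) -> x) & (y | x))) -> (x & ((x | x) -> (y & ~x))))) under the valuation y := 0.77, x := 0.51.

1.00

(x | x) = max(0.51, 0.51) = 0.51
~x: Gödel ¬ of 0.51 = 0 (operand ≠ 0)
(y & ~x) = min(0.77, 0) = 0
((x | x) -> (y & ~x)): 0.51 > 0, so result = 0
(x & ((x | x) -> (y & ~x))) = min(0.51, 0) = 0
(y | y) = max(0.77, 0.77) = 0.77
((y | y) -> x): 0.77 > 0.51, so result = 0.51
(y | x) = max(0.77, 0.51) = 0.77
(((y | y) -> x) & (y | x)) = min(0.51, 0.77) = 0.51
(x & (((y | y) -> x) & (y | x))) = min(0.51, 0.51) = 0.51
((x & ((x | x) -> (y & ~x))) -> (x & (((y | y) -> x) & (y | x)))): 0 ≤ 0.51, so result = 1
(y | y) = max(0.77, 0.77) = 0.77
((y | y) -> x): 0.77 > 0.51, so result = 0.51
(y | x) = max(0.77, 0.51) = 0.77
(((y | y) -> x) & (y | x)) = min(0.51, 0.77) = 0.51
(x & (((y | y) -> x) & (y | x))) = min(0.51, 0.51) = 0.51
(x | x) = max(0.51, 0.51) = 0.51
~x: Gödel ¬ of 0.51 = 0 (operand ≠ 0)
(y & ~x) = min(0.77, 0) = 0
((x | x) -> (y & ~x)): 0.51 > 0, so result = 0
(x & ((x | x) -> (y & ~x))) = min(0.51, 0) = 0
((x & (((y | y) -> x) & (y | x))) -> (x & ((x | x) -> (y & ~x)))): 0.51 > 0, so result = 0
(((x & ((x | x) -> (y & ~x))) -> (x & (((y | y) -> x) & (y | x)))) | ((x & (((y | y) -> x) & (y | x))) -> (x & ((x | x) -> (y & ~x))))) = max(1, 0) = 1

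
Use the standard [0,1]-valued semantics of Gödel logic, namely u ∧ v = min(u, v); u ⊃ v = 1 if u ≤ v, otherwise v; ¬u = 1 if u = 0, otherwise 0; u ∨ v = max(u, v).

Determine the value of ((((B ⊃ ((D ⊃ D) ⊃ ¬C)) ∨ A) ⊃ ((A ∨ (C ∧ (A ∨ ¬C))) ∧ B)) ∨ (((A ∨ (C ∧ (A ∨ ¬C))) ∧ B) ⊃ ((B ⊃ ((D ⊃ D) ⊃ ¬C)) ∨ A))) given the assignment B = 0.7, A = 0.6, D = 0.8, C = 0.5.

1.00

(D ⊃ D): 0.8 ≤ 0.8, so result = 1
¬C: Gödel ¬ of 0.5 = 0 (operand ≠ 0)
((D ⊃ D) ⊃ ¬C): 1 > 0, so result = 0
(B ⊃ ((D ⊃ D) ⊃ ¬C)): 0.7 > 0, so result = 0
((B ⊃ ((D ⊃ D) ⊃ ¬C)) ∨ A) = max(0, 0.6) = 0.6
¬C: Gödel ¬ of 0.5 = 0 (operand ≠ 0)
(A ∨ ¬C) = max(0.6, 0) = 0.6
(C ∧ (A ∨ ¬C)) = min(0.5, 0.6) = 0.5
(A ∨ (C ∧ (A ∨ ¬C))) = max(0.6, 0.5) = 0.6
((A ∨ (C ∧ (A ∨ ¬C))) ∧ B) = min(0.6, 0.7) = 0.6
(((B ⊃ ((D ⊃ D) ⊃ ¬C)) ∨ A) ⊃ ((A ∨ (C ∧ (A ∨ ¬C))) ∧ B)): 0.6 ≤ 0.6, so result = 1
¬C: Gödel ¬ of 0.5 = 0 (operand ≠ 0)
(A ∨ ¬C) = max(0.6, 0) = 0.6
(C ∧ (A ∨ ¬C)) = min(0.5, 0.6) = 0.5
(A ∨ (C ∧ (A ∨ ¬C))) = max(0.6, 0.5) = 0.6
((A ∨ (C ∧ (A ∨ ¬C))) ∧ B) = min(0.6, 0.7) = 0.6
(D ⊃ D): 0.8 ≤ 0.8, so result = 1
¬C: Gödel ¬ of 0.5 = 0 (operand ≠ 0)
((D ⊃ D) ⊃ ¬C): 1 > 0, so result = 0
(B ⊃ ((D ⊃ D) ⊃ ¬C)): 0.7 > 0, so result = 0
((B ⊃ ((D ⊃ D) ⊃ ¬C)) ∨ A) = max(0, 0.6) = 0.6
(((A ∨ (C ∧ (A ∨ ¬C))) ∧ B) ⊃ ((B ⊃ ((D ⊃ D) ⊃ ¬C)) ∨ A)): 0.6 ≤ 0.6, so result = 1
((((B ⊃ ((D ⊃ D) ⊃ ¬C)) ∨ A) ⊃ ((A ∨ (C ∧ (A ∨ ¬C))) ∧ B)) ∨ (((A ∨ (C ∧ (A ∨ ¬C))) ∧ B) ⊃ ((B ⊃ ((D ⊃ D) ⊃ ¬C)) ∨ A))) = max(1, 1) = 1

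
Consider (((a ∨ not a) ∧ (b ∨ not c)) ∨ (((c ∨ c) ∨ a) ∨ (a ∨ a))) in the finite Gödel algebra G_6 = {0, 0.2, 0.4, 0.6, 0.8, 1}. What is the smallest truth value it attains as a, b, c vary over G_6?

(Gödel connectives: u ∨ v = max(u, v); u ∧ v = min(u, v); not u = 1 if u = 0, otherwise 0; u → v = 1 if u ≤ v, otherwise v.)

The minimum is attained at a = 0, b = 0, c = 0.2:
  not a: Gödel ¬ of 0 = 1 (operand is 0)
  (a ∨ not a) = max(0, 1) = 1
  not c: Gödel ¬ of 0.2 = 0 (operand ≠ 0)
  (b ∨ not c) = max(0, 0) = 0
  ((a ∨ not a) ∧ (b ∨ not c)) = min(1, 0) = 0
  (c ∨ c) = max(0.2, 0.2) = 0.2
  ((c ∨ c) ∨ a) = max(0.2, 0) = 0.2
  (a ∨ a) = max(0, 0) = 0
  (((c ∨ c) ∨ a) ∨ (a ∨ a)) = max(0.2, 0) = 0.2
  (((a ∨ not a) ∧ (b ∨ not c)) ∨ (((c ∨ c) ∨ a) ∨ (a ∨ a))) = max(0, 0.2) = 0.2
Checking all 216 assignments confirms none give a value below 0.20.

0.20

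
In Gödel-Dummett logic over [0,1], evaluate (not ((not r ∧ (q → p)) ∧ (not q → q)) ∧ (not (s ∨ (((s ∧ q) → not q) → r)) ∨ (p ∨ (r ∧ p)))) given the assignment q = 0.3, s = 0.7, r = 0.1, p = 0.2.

not r: Gödel ¬ of 0.1 = 0 (operand ≠ 0)
(q → p): 0.3 > 0.2, so result = 0.2
(not r ∧ (q → p)) = min(0, 0.2) = 0
not q: Gödel ¬ of 0.3 = 0 (operand ≠ 0)
(not q → q): 0 ≤ 0.3, so result = 1
((not r ∧ (q → p)) ∧ (not q → q)) = min(0, 1) = 0
not ((not r ∧ (q → p)) ∧ (not q → q)): Gödel ¬ of 0 = 1 (operand is 0)
(s ∧ q) = min(0.7, 0.3) = 0.3
not q: Gödel ¬ of 0.3 = 0 (operand ≠ 0)
((s ∧ q) → not q): 0.3 > 0, so result = 0
(((s ∧ q) → not q) → r): 0 ≤ 0.1, so result = 1
(s ∨ (((s ∧ q) → not q) → r)) = max(0.7, 1) = 1
not (s ∨ (((s ∧ q) → not q) → r)): Gödel ¬ of 1 = 0 (operand ≠ 0)
(r ∧ p) = min(0.1, 0.2) = 0.1
(p ∨ (r ∧ p)) = max(0.2, 0.1) = 0.2
(not (s ∨ (((s ∧ q) → not q) → r)) ∨ (p ∨ (r ∧ p))) = max(0, 0.2) = 0.2
(not ((not r ∧ (q → p)) ∧ (not q → q)) ∧ (not (s ∨ (((s ∧ q) → not q) → r)) ∨ (p ∨ (r ∧ p)))) = min(1, 0.2) = 0.2

0.20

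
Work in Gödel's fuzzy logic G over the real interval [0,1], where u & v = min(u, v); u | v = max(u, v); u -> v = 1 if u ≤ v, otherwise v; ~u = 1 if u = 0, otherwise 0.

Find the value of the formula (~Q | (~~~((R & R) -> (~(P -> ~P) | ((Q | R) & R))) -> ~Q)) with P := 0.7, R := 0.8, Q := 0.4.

1.00

~Q: Gödel ¬ of 0.4 = 0 (operand ≠ 0)
(R & R) = min(0.8, 0.8) = 0.8
~P: Gödel ¬ of 0.7 = 0 (operand ≠ 0)
(P -> ~P): 0.7 > 0, so result = 0
~(P -> ~P): Gödel ¬ of 0 = 1 (operand is 0)
(Q | R) = max(0.4, 0.8) = 0.8
((Q | R) & R) = min(0.8, 0.8) = 0.8
(~(P -> ~P) | ((Q | R) & R)) = max(1, 0.8) = 1
((R & R) -> (~(P -> ~P) | ((Q | R) & R))): 0.8 ≤ 1, so result = 1
~((R & R) -> (~(P -> ~P) | ((Q | R) & R))): Gödel ¬ of 1 = 0 (operand ≠ 0)
~~((R & R) -> (~(P -> ~P) | ((Q | R) & R))): Gödel ¬ of 0 = 1 (operand is 0)
~~~((R & R) -> (~(P -> ~P) | ((Q | R) & R))): Gödel ¬ of 1 = 0 (operand ≠ 0)
~Q: Gödel ¬ of 0.4 = 0 (operand ≠ 0)
(~~~((R & R) -> (~(P -> ~P) | ((Q | R) & R))) -> ~Q): 0 ≤ 0, so result = 1
(~Q | (~~~((R & R) -> (~(P -> ~P) | ((Q | R) & R))) -> ~Q)) = max(0, 1) = 1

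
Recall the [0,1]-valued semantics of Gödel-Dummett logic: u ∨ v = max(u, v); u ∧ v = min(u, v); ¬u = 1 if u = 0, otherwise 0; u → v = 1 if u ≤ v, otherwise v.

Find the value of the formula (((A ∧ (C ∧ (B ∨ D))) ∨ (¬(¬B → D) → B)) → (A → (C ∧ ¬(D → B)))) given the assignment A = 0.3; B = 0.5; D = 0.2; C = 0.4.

(B ∨ D) = max(0.5, 0.2) = 0.5
(C ∧ (B ∨ D)) = min(0.4, 0.5) = 0.4
(A ∧ (C ∧ (B ∨ D))) = min(0.3, 0.4) = 0.3
¬B: Gödel ¬ of 0.5 = 0 (operand ≠ 0)
(¬B → D): 0 ≤ 0.2, so result = 1
¬(¬B → D): Gödel ¬ of 1 = 0 (operand ≠ 0)
(¬(¬B → D) → B): 0 ≤ 0.5, so result = 1
((A ∧ (C ∧ (B ∨ D))) ∨ (¬(¬B → D) → B)) = max(0.3, 1) = 1
(D → B): 0.2 ≤ 0.5, so result = 1
¬(D → B): Gödel ¬ of 1 = 0 (operand ≠ 0)
(C ∧ ¬(D → B)) = min(0.4, 0) = 0
(A → (C ∧ ¬(D → B))): 0.3 > 0, so result = 0
(((A ∧ (C ∧ (B ∨ D))) ∨ (¬(¬B → D) → B)) → (A → (C ∧ ¬(D → B)))): 1 > 0, so result = 0

0.00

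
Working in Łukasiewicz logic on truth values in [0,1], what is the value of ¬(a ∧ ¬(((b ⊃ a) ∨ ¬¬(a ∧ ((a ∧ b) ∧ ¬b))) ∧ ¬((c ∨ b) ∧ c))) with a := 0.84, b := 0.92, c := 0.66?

(b ⊃ a): min(1, 1 − 0.92 + 0.84) = 0.92
(a ∧ b) = min(0.84, 0.92) = 0.84
¬b: Łukasiewicz ¬ gives 1 − 0.92 = 0.08
((a ∧ b) ∧ ¬b) = min(0.84, 0.08) = 0.08
(a ∧ ((a ∧ b) ∧ ¬b)) = min(0.84, 0.08) = 0.08
¬(a ∧ ((a ∧ b) ∧ ¬b)): Łukasiewicz ¬ gives 1 − 0.08 = 0.92
¬¬(a ∧ ((a ∧ b) ∧ ¬b)): Łukasiewicz ¬ gives 1 − 0.92 = 0.08
((b ⊃ a) ∨ ¬¬(a ∧ ((a ∧ b) ∧ ¬b))) = max(0.92, 0.08) = 0.92
(c ∨ b) = max(0.66, 0.92) = 0.92
((c ∨ b) ∧ c) = min(0.92, 0.66) = 0.66
¬((c ∨ b) ∧ c): Łukasiewicz ¬ gives 1 − 0.66 = 0.34
(((b ⊃ a) ∨ ¬¬(a ∧ ((a ∧ b) ∧ ¬b))) ∧ ¬((c ∨ b) ∧ c)) = min(0.92, 0.34) = 0.34
¬(((b ⊃ a) ∨ ¬¬(a ∧ ((a ∧ b) ∧ ¬b))) ∧ ¬((c ∨ b) ∧ c)): Łukasiewicz ¬ gives 1 − 0.34 = 0.66
(a ∧ ¬(((b ⊃ a) ∨ ¬¬(a ∧ ((a ∧ b) ∧ ¬b))) ∧ ¬((c ∨ b) ∧ c))) = min(0.84, 0.66) = 0.66
¬(a ∧ ¬(((b ⊃ a) ∨ ¬¬(a ∧ ((a ∧ b) ∧ ¬b))) ∧ ¬((c ∨ b) ∧ c))): Łukasiewicz ¬ gives 1 − 0.66 = 0.34

0.34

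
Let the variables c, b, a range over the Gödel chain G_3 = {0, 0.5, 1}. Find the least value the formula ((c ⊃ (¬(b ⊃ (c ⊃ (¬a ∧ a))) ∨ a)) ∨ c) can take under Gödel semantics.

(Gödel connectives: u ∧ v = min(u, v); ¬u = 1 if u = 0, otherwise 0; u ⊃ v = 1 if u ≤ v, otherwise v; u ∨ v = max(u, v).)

0.50

The minimum is attained at c = 0.5, b = 0, a = 0:
  ¬a: Gödel ¬ of 0 = 1 (operand is 0)
  (¬a ∧ a) = min(1, 0) = 0
  (c ⊃ (¬a ∧ a)): 0.5 > 0, so result = 0
  (b ⊃ (c ⊃ (¬a ∧ a))): 0 ≤ 0, so result = 1
  ¬(b ⊃ (c ⊃ (¬a ∧ a))): Gödel ¬ of 1 = 0 (operand ≠ 0)
  (¬(b ⊃ (c ⊃ (¬a ∧ a))) ∨ a) = max(0, 0) = 0
  (c ⊃ (¬(b ⊃ (c ⊃ (¬a ∧ a))) ∨ a)): 0.5 > 0, so result = 0
  ((c ⊃ (¬(b ⊃ (c ⊃ (¬a ∧ a))) ∨ a)) ∨ c) = max(0, 0.5) = 0.5
Checking all 27 assignments confirms none give a value below 0.50.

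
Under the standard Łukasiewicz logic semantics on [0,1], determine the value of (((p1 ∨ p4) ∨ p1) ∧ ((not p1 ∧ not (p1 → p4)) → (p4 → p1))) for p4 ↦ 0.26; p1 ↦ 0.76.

0.76

(p1 ∨ p4) = max(0.76, 0.26) = 0.76
((p1 ∨ p4) ∨ p1) = max(0.76, 0.76) = 0.76
not p1: Łukasiewicz ¬ gives 1 − 0.76 = 0.24
(p1 → p4): min(1, 1 − 0.76 + 0.26) = 0.5
not (p1 → p4): Łukasiewicz ¬ gives 1 − 0.5 = 0.5
(not p1 ∧ not (p1 → p4)) = min(0.24, 0.5) = 0.24
(p4 → p1): min(1, 1 − 0.26 + 0.76) = 1
((not p1 ∧ not (p1 → p4)) → (p4 → p1)): min(1, 1 − 0.24 + 1) = 1
(((p1 ∨ p4) ∨ p1) ∧ ((not p1 ∧ not (p1 → p4)) → (p4 → p1))) = min(0.76, 1) = 0.76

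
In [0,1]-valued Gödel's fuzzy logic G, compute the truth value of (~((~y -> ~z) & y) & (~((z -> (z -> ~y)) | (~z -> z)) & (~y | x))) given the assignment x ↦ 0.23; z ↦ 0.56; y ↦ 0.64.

0.00

~y: Gödel ¬ of 0.64 = 0 (operand ≠ 0)
~z: Gödel ¬ of 0.56 = 0 (operand ≠ 0)
(~y -> ~z): 0 ≤ 0, so result = 1
((~y -> ~z) & y) = min(1, 0.64) = 0.64
~((~y -> ~z) & y): Gödel ¬ of 0.64 = 0 (operand ≠ 0)
~y: Gödel ¬ of 0.64 = 0 (operand ≠ 0)
(z -> ~y): 0.56 > 0, so result = 0
(z -> (z -> ~y)): 0.56 > 0, so result = 0
~z: Gödel ¬ of 0.56 = 0 (operand ≠ 0)
(~z -> z): 0 ≤ 0.56, so result = 1
((z -> (z -> ~y)) | (~z -> z)) = max(0, 1) = 1
~((z -> (z -> ~y)) | (~z -> z)): Gödel ¬ of 1 = 0 (operand ≠ 0)
~y: Gödel ¬ of 0.64 = 0 (operand ≠ 0)
(~y | x) = max(0, 0.23) = 0.23
(~((z -> (z -> ~y)) | (~z -> z)) & (~y | x)) = min(0, 0.23) = 0
(~((~y -> ~z) & y) & (~((z -> (z -> ~y)) | (~z -> z)) & (~y | x))) = min(0, 0) = 0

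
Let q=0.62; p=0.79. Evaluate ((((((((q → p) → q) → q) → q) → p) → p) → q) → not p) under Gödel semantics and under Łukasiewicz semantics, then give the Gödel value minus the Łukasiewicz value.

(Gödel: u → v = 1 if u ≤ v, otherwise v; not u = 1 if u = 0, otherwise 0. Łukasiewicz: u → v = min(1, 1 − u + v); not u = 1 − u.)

-0.38

Gödel evaluation:
  (q → p): 0.62 ≤ 0.79, so result = 1
  ((q → p) → q): 1 > 0.62, so result = 0.62
  (((q → p) → q) → q): 0.62 ≤ 0.62, so result = 1
  ((((q → p) → q) → q) → q): 1 > 0.62, so result = 0.62
  (((((q → p) → q) → q) → q) → p): 0.62 ≤ 0.79, so result = 1
  ((((((q → p) → q) → q) → q) → p) → p): 1 > 0.79, so result = 0.79
  (((((((q → p) → q) → q) → q) → p) → p) → q): 0.79 > 0.62, so result = 0.62
  not p: Gödel ¬ of 0.79 = 0 (operand ≠ 0)
  ((((((((q → p) → q) → q) → q) → p) → p) → q) → not p): 0.62 > 0, so result = 0
  Gödel value = 0
Łukasiewicz evaluation:
  (q → p): min(1, 1 − 0.62 + 0.79) = 1
  ((q → p) → q): min(1, 1 − 1 + 0.62) = 0.62
  (((q → p) → q) → q): min(1, 1 − 0.62 + 0.62) = 1
  ((((q → p) → q) → q) → q): min(1, 1 − 1 + 0.62) = 0.62
  (((((q → p) → q) → q) → q) → p): min(1, 1 − 0.62 + 0.79) = 1
  ((((((q → p) → q) → q) → q) → p) → p): min(1, 1 − 1 + 0.79) = 0.79
  (((((((q → p) → q) → q) → q) → p) → p) → q): min(1, 1 − 0.79 + 0.62) = 0.83
  not p: Łukasiewicz ¬ gives 1 − 0.79 = 0.21
  ((((((((q → p) → q) → q) → q) → p) → p) → q) → not p): min(1, 1 − 0.83 + 0.21) = 0.38
  Łukasiewicz value = 0.38
Difference: 0 − 0.38 = -0.38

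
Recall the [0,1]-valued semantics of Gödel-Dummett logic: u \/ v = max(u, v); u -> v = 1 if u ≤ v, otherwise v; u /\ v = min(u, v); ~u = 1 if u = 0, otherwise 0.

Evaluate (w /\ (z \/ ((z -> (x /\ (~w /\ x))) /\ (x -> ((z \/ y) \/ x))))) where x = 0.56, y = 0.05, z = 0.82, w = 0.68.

~w: Gödel ¬ of 0.68 = 0 (operand ≠ 0)
(~w /\ x) = min(0, 0.56) = 0
(x /\ (~w /\ x)) = min(0.56, 0) = 0
(z -> (x /\ (~w /\ x))): 0.82 > 0, so result = 0
(z \/ y) = max(0.82, 0.05) = 0.82
((z \/ y) \/ x) = max(0.82, 0.56) = 0.82
(x -> ((z \/ y) \/ x)): 0.56 ≤ 0.82, so result = 1
((z -> (x /\ (~w /\ x))) /\ (x -> ((z \/ y) \/ x))) = min(0, 1) = 0
(z \/ ((z -> (x /\ (~w /\ x))) /\ (x -> ((z \/ y) \/ x)))) = max(0.82, 0) = 0.82
(w /\ (z \/ ((z -> (x /\ (~w /\ x))) /\ (x -> ((z \/ y) \/ x))))) = min(0.68, 0.82) = 0.68

0.68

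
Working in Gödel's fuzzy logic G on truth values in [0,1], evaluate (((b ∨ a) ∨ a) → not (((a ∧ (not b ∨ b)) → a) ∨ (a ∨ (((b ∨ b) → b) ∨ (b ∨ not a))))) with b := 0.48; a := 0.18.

(b ∨ a) = max(0.48, 0.18) = 0.48
((b ∨ a) ∨ a) = max(0.48, 0.18) = 0.48
not b: Gödel ¬ of 0.48 = 0 (operand ≠ 0)
(not b ∨ b) = max(0, 0.48) = 0.48
(a ∧ (not b ∨ b)) = min(0.18, 0.48) = 0.18
((a ∧ (not b ∨ b)) → a): 0.18 ≤ 0.18, so result = 1
(b ∨ b) = max(0.48, 0.48) = 0.48
((b ∨ b) → b): 0.48 ≤ 0.48, so result = 1
not a: Gödel ¬ of 0.18 = 0 (operand ≠ 0)
(b ∨ not a) = max(0.48, 0) = 0.48
(((b ∨ b) → b) ∨ (b ∨ not a)) = max(1, 0.48) = 1
(a ∨ (((b ∨ b) → b) ∨ (b ∨ not a))) = max(0.18, 1) = 1
(((a ∧ (not b ∨ b)) → a) ∨ (a ∨ (((b ∨ b) → b) ∨ (b ∨ not a)))) = max(1, 1) = 1
not (((a ∧ (not b ∨ b)) → a) ∨ (a ∨ (((b ∨ b) → b) ∨ (b ∨ not a)))): Gödel ¬ of 1 = 0 (operand ≠ 0)
(((b ∨ a) ∨ a) → not (((a ∧ (not b ∨ b)) → a) ∨ (a ∨ (((b ∨ b) → b) ∨ (b ∨ not a))))): 0.48 > 0, so result = 0

0.00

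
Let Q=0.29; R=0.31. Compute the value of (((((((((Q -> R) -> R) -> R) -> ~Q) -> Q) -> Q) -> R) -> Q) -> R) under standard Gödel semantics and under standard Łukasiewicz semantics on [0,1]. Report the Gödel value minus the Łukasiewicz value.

0.38

Gödel evaluation:
  (Q -> R): 0.29 ≤ 0.31, so result = 1
  ((Q -> R) -> R): 1 > 0.31, so result = 0.31
  (((Q -> R) -> R) -> R): 0.31 ≤ 0.31, so result = 1
  ~Q: Gödel ¬ of 0.29 = 0 (operand ≠ 0)
  ((((Q -> R) -> R) -> R) -> ~Q): 1 > 0, so result = 0
  (((((Q -> R) -> R) -> R) -> ~Q) -> Q): 0 ≤ 0.29, so result = 1
  ((((((Q -> R) -> R) -> R) -> ~Q) -> Q) -> Q): 1 > 0.29, so result = 0.29
  (((((((Q -> R) -> R) -> R) -> ~Q) -> Q) -> Q) -> R): 0.29 ≤ 0.31, so result = 1
  ((((((((Q -> R) -> R) -> R) -> ~Q) -> Q) -> Q) -> R) -> Q): 1 > 0.29, so result = 0.29
  (((((((((Q -> R) -> R) -> R) -> ~Q) -> Q) -> Q) -> R) -> Q) -> R): 0.29 ≤ 0.31, so result = 1
  Gödel value = 1
Łukasiewicz evaluation:
  (Q -> R): min(1, 1 − 0.29 + 0.31) = 1
  ((Q -> R) -> R): min(1, 1 − 1 + 0.31) = 0.31
  (((Q -> R) -> R) -> R): min(1, 1 − 0.31 + 0.31) = 1
  ~Q: Łukasiewicz ¬ gives 1 − 0.29 = 0.71
  ((((Q -> R) -> R) -> R) -> ~Q): min(1, 1 − 1 + 0.71) = 0.71
  (((((Q -> R) -> R) -> R) -> ~Q) -> Q): min(1, 1 − 0.71 + 0.29) = 0.58
  ((((((Q -> R) -> R) -> R) -> ~Q) -> Q) -> Q): min(1, 1 − 0.58 + 0.29) = 0.71
  (((((((Q -> R) -> R) -> R) -> ~Q) -> Q) -> Q) -> R): min(1, 1 − 0.71 + 0.31) = 0.6
  ((((((((Q -> R) -> R) -> R) -> ~Q) -> Q) -> Q) -> R) -> Q): min(1, 1 − 0.6 + 0.29) = 0.69
  (((((((((Q -> R) -> R) -> R) -> ~Q) -> Q) -> Q) -> R) -> Q) -> R): min(1, 1 − 0.69 + 0.31) = 0.62
  Łukasiewicz value = 0.62
Difference: 1 − 0.62 = 0.38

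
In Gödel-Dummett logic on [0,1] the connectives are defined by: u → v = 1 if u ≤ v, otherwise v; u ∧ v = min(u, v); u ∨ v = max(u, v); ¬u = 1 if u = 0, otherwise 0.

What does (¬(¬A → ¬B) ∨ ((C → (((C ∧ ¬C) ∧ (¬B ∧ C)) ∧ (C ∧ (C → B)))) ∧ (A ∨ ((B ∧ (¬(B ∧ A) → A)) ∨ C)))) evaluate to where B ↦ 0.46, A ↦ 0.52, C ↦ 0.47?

¬A: Gödel ¬ of 0.52 = 0 (operand ≠ 0)
¬B: Gödel ¬ of 0.46 = 0 (operand ≠ 0)
(¬A → ¬B): 0 ≤ 0, so result = 1
¬(¬A → ¬B): Gödel ¬ of 1 = 0 (operand ≠ 0)
¬C: Gödel ¬ of 0.47 = 0 (operand ≠ 0)
(C ∧ ¬C) = min(0.47, 0) = 0
¬B: Gödel ¬ of 0.46 = 0 (operand ≠ 0)
(¬B ∧ C) = min(0, 0.47) = 0
((C ∧ ¬C) ∧ (¬B ∧ C)) = min(0, 0) = 0
(C → B): 0.47 > 0.46, so result = 0.46
(C ∧ (C → B)) = min(0.47, 0.46) = 0.46
(((C ∧ ¬C) ∧ (¬B ∧ C)) ∧ (C ∧ (C → B))) = min(0, 0.46) = 0
(C → (((C ∧ ¬C) ∧ (¬B ∧ C)) ∧ (C ∧ (C → B)))): 0.47 > 0, so result = 0
(B ∧ A) = min(0.46, 0.52) = 0.46
¬(B ∧ A): Gödel ¬ of 0.46 = 0 (operand ≠ 0)
(¬(B ∧ A) → A): 0 ≤ 0.52, so result = 1
(B ∧ (¬(B ∧ A) → A)) = min(0.46, 1) = 0.46
((B ∧ (¬(B ∧ A) → A)) ∨ C) = max(0.46, 0.47) = 0.47
(A ∨ ((B ∧ (¬(B ∧ A) → A)) ∨ C)) = max(0.52, 0.47) = 0.52
((C → (((C ∧ ¬C) ∧ (¬B ∧ C)) ∧ (C ∧ (C → B)))) ∧ (A ∨ ((B ∧ (¬(B ∧ A) → A)) ∨ C))) = min(0, 0.52) = 0
(¬(¬A → ¬B) ∨ ((C → (((C ∧ ¬C) ∧ (¬B ∧ C)) ∧ (C ∧ (C → B)))) ∧ (A ∨ ((B ∧ (¬(B ∧ A) → A)) ∨ C)))) = max(0, 0) = 0

0.00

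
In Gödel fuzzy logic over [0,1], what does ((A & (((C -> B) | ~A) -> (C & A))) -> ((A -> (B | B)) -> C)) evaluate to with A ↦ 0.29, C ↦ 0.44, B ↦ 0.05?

1.00

(C -> B): 0.44 > 0.05, so result = 0.05
~A: Gödel ¬ of 0.29 = 0 (operand ≠ 0)
((C -> B) | ~A) = max(0.05, 0) = 0.05
(C & A) = min(0.44, 0.29) = 0.29
(((C -> B) | ~A) -> (C & A)): 0.05 ≤ 0.29, so result = 1
(A & (((C -> B) | ~A) -> (C & A))) = min(0.29, 1) = 0.29
(B | B) = max(0.05, 0.05) = 0.05
(A -> (B | B)): 0.29 > 0.05, so result = 0.05
((A -> (B | B)) -> C): 0.05 ≤ 0.44, so result = 1
((A & (((C -> B) | ~A) -> (C & A))) -> ((A -> (B | B)) -> C)): 0.29 ≤ 1, so result = 1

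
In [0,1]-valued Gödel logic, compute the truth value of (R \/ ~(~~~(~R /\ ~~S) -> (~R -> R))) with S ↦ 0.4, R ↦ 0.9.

0.90

~R: Gödel ¬ of 0.9 = 0 (operand ≠ 0)
~S: Gödel ¬ of 0.4 = 0 (operand ≠ 0)
~~S: Gödel ¬ of 0 = 1 (operand is 0)
(~R /\ ~~S) = min(0, 1) = 0
~(~R /\ ~~S): Gödel ¬ of 0 = 1 (operand is 0)
~~(~R /\ ~~S): Gödel ¬ of 1 = 0 (operand ≠ 0)
~~~(~R /\ ~~S): Gödel ¬ of 0 = 1 (operand is 0)
~R: Gödel ¬ of 0.9 = 0 (operand ≠ 0)
(~R -> R): 0 ≤ 0.9, so result = 1
(~~~(~R /\ ~~S) -> (~R -> R)): 1 ≤ 1, so result = 1
~(~~~(~R /\ ~~S) -> (~R -> R)): Gödel ¬ of 1 = 0 (operand ≠ 0)
(R \/ ~(~~~(~R /\ ~~S) -> (~R -> R))) = max(0.9, 0) = 0.9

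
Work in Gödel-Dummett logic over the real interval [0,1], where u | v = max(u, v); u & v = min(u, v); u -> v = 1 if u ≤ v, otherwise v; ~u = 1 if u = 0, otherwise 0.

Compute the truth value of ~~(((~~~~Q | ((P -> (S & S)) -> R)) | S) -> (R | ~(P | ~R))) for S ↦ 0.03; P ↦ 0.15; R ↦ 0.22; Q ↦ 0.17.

1.00

~Q: Gödel ¬ of 0.17 = 0 (operand ≠ 0)
~~Q: Gödel ¬ of 0 = 1 (operand is 0)
~~~Q: Gödel ¬ of 1 = 0 (operand ≠ 0)
~~~~Q: Gödel ¬ of 0 = 1 (operand is 0)
(S & S) = min(0.03, 0.03) = 0.03
(P -> (S & S)): 0.15 > 0.03, so result = 0.03
((P -> (S & S)) -> R): 0.03 ≤ 0.22, so result = 1
(~~~~Q | ((P -> (S & S)) -> R)) = max(1, 1) = 1
((~~~~Q | ((P -> (S & S)) -> R)) | S) = max(1, 0.03) = 1
~R: Gödel ¬ of 0.22 = 0 (operand ≠ 0)
(P | ~R) = max(0.15, 0) = 0.15
~(P | ~R): Gödel ¬ of 0.15 = 0 (operand ≠ 0)
(R | ~(P | ~R)) = max(0.22, 0) = 0.22
(((~~~~Q | ((P -> (S & S)) -> R)) | S) -> (R | ~(P | ~R))): 1 > 0.22, so result = 0.22
~(((~~~~Q | ((P -> (S & S)) -> R)) | S) -> (R | ~(P | ~R))): Gödel ¬ of 0.22 = 0 (operand ≠ 0)
~~(((~~~~Q | ((P -> (S & S)) -> R)) | S) -> (R | ~(P | ~R))): Gödel ¬ of 0 = 1 (operand is 0)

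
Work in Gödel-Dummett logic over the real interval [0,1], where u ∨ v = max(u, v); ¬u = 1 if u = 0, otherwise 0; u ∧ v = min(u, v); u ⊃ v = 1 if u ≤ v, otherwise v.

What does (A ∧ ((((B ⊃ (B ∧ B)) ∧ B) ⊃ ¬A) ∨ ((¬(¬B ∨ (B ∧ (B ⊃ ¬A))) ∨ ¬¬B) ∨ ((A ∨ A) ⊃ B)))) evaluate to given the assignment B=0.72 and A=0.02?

0.02

(B ∧ B) = min(0.72, 0.72) = 0.72
(B ⊃ (B ∧ B)): 0.72 ≤ 0.72, so result = 1
((B ⊃ (B ∧ B)) ∧ B) = min(1, 0.72) = 0.72
¬A: Gödel ¬ of 0.02 = 0 (operand ≠ 0)
(((B ⊃ (B ∧ B)) ∧ B) ⊃ ¬A): 0.72 > 0, so result = 0
¬B: Gödel ¬ of 0.72 = 0 (operand ≠ 0)
¬A: Gödel ¬ of 0.02 = 0 (operand ≠ 0)
(B ⊃ ¬A): 0.72 > 0, so result = 0
(B ∧ (B ⊃ ¬A)) = min(0.72, 0) = 0
(¬B ∨ (B ∧ (B ⊃ ¬A))) = max(0, 0) = 0
¬(¬B ∨ (B ∧ (B ⊃ ¬A))): Gödel ¬ of 0 = 1 (operand is 0)
¬B: Gödel ¬ of 0.72 = 0 (operand ≠ 0)
¬¬B: Gödel ¬ of 0 = 1 (operand is 0)
(¬(¬B ∨ (B ∧ (B ⊃ ¬A))) ∨ ¬¬B) = max(1, 1) = 1
(A ∨ A) = max(0.02, 0.02) = 0.02
((A ∨ A) ⊃ B): 0.02 ≤ 0.72, so result = 1
((¬(¬B ∨ (B ∧ (B ⊃ ¬A))) ∨ ¬¬B) ∨ ((A ∨ A) ⊃ B)) = max(1, 1) = 1
((((B ⊃ (B ∧ B)) ∧ B) ⊃ ¬A) ∨ ((¬(¬B ∨ (B ∧ (B ⊃ ¬A))) ∨ ¬¬B) ∨ ((A ∨ A) ⊃ B))) = max(0, 1) = 1
(A ∧ ((((B ⊃ (B ∧ B)) ∧ B) ⊃ ¬A) ∨ ((¬(¬B ∨ (B ∧ (B ⊃ ¬A))) ∨ ¬¬B) ∨ ((A ∨ A) ⊃ B)))) = min(0.02, 1) = 0.02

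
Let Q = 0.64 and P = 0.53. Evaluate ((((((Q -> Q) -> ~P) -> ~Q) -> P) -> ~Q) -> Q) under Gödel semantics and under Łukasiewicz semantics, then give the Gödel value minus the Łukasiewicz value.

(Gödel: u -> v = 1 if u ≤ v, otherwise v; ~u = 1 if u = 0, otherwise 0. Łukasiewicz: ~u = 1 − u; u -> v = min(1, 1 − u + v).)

0.08

Gödel evaluation:
  (Q -> Q): 0.64 ≤ 0.64, so result = 1
  ~P: Gödel ¬ of 0.53 = 0 (operand ≠ 0)
  ((Q -> Q) -> ~P): 1 > 0, so result = 0
  ~Q: Gödel ¬ of 0.64 = 0 (operand ≠ 0)
  (((Q -> Q) -> ~P) -> ~Q): 0 ≤ 0, so result = 1
  ((((Q -> Q) -> ~P) -> ~Q) -> P): 1 > 0.53, so result = 0.53
  ~Q: Gödel ¬ of 0.64 = 0 (operand ≠ 0)
  (((((Q -> Q) -> ~P) -> ~Q) -> P) -> ~Q): 0.53 > 0, so result = 0
  ((((((Q -> Q) -> ~P) -> ~Q) -> P) -> ~Q) -> Q): 0 ≤ 0.64, so result = 1
  Gödel value = 1
Łukasiewicz evaluation:
  (Q -> Q): min(1, 1 − 0.64 + 0.64) = 1
  ~P: Łukasiewicz ¬ gives 1 − 0.53 = 0.47
  ((Q -> Q) -> ~P): min(1, 1 − 1 + 0.47) = 0.47
  ~Q: Łukasiewicz ¬ gives 1 − 0.64 = 0.36
  (((Q -> Q) -> ~P) -> ~Q): min(1, 1 − 0.47 + 0.36) = 0.89
  ((((Q -> Q) -> ~P) -> ~Q) -> P): min(1, 1 − 0.89 + 0.53) = 0.64
  ~Q: Łukasiewicz ¬ gives 1 − 0.64 = 0.36
  (((((Q -> Q) -> ~P) -> ~Q) -> P) -> ~Q): min(1, 1 − 0.64 + 0.36) = 0.72
  ((((((Q -> Q) -> ~P) -> ~Q) -> P) -> ~Q) -> Q): min(1, 1 − 0.72 + 0.64) = 0.92
  Łukasiewicz value = 0.92
Difference: 1 − 0.92 = 0.08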